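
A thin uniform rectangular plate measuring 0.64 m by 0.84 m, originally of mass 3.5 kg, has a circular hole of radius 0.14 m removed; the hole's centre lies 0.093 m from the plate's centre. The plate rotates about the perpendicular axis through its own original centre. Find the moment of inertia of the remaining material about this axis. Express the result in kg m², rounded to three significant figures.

0.318

Unpierced body about its centre: I₀ = (1/12)M(a²+b²) = (1/12)(3.5)[(0.64)² + (0.84)²] = 0.32527 kg m².
The removed disk has mass m = M·πr²/(ab) = (3.5)·π(0.14)²/(0.64·0.84) = 0.40088 kg (same uniform areal density).
Its moment of inertia about the rotation axis (parallel-axis theorem): I_hole = (1/2)mr² + md² = (1/2)(0.40088)(0.14)² + (0.40088)(0.093)² = 0.0073958 kg m².
Treating the hole as negative mass, I = I₀ − I_hole = 0.32527 − 0.0073958 = 0.31787 kg m².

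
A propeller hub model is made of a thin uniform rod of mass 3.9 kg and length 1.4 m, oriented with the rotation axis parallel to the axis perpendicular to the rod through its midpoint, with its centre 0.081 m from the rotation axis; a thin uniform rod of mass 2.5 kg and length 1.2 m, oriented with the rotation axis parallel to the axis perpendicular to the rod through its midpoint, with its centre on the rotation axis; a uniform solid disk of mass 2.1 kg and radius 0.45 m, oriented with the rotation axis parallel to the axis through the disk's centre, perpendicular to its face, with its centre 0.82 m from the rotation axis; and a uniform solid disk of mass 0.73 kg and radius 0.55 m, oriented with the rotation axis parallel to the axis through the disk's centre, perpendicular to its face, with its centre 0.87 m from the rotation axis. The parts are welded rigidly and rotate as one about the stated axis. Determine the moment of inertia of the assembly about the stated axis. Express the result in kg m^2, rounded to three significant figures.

3.25

Thin rod: I_cm = (1/12)ML² = (1/12)(3.9)(1.4)² = 0.637 kg m^2; centre at d = 0.081 m, so I = I_cm + Md² gives I = 0.637 + (3.9)(0.081)² = 0.66259 kg m^2.
Thin rod: I_cm = (1/12)ML² = (1/12)(2.5)(1.2)² = 0.3 kg m^2; axis through the centre, so I = 0.3 kg m^2.
Solid disk: I_cm = (1/2)MR² = (1/2)(2.1)(0.45)² = 0.21263 kg m^2; centre at d = 0.82 m, so I = I_cm + Md² gives I = 0.21263 + (2.1)(0.82)² = 1.6247 kg m^2.
Solid disk: I_cm = (1/2)MR² = (1/2)(0.73)(0.55)² = 0.11041 kg m^2; centre at d = 0.87 m, so I = I_cm + Md² gives I = 0.11041 + (0.73)(0.87)² = 0.66295 kg m^2.
Total I = 0.66259 + 0.3 + 1.6247 + 0.66295 = 3.2502 kg m^2.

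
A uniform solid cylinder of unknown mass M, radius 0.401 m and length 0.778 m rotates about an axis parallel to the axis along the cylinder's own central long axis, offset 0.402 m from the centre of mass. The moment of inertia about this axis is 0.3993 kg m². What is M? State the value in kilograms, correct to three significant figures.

I = I_cm + Md² = (1/2)MR² + Md² = M·[0.5·(0.401)² + (0.402)²] = M·0.242.
So M = 0.3993 / 0.242 = 1.65 kg.

1.65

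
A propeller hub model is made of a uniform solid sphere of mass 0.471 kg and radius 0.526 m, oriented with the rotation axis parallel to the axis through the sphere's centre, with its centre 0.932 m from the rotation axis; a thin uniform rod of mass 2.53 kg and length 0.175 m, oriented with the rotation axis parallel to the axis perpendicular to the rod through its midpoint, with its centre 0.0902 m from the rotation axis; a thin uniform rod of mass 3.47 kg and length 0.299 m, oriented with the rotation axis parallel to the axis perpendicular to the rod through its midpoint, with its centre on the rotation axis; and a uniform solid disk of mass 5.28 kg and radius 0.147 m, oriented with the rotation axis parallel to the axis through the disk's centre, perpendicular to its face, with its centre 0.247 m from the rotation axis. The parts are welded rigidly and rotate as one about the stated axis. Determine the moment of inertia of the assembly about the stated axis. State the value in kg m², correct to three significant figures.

Solid sphere: I_cm = (2/5)MR² = (2/5)(0.471)(0.526)² = 0.052126 kg m²; centre at d = 0.932 m, so I = I_cm + Md² gives I = 0.052126 + (0.471)(0.932)² = 0.46125 kg m².
Thin rod: I_cm = (1/12)ML² = (1/12)(2.53)(0.175)² = 0.0064568 kg m²; centre at d = 0.0902 m, so I = I_cm + Md² gives I = 0.0064568 + (2.53)(0.0902)² = 0.027041 kg m².
Thin rod: I_cm = (1/12)ML² = (1/12)(3.47)(0.299)² = 0.025852 kg m²; axis through the centre, so I = 0.025852 kg m².
Solid disk: I_cm = (1/2)MR² = (1/2)(5.28)(0.147)² = 0.057048 kg m²; centre at d = 0.247 m, so I = I_cm + Md² gives I = 0.057048 + (5.28)(0.247)² = 0.37918 kg m².
Total I = 0.46125 + 0.027041 + 0.025852 + 0.37918 = 0.89332 kg m².

0.893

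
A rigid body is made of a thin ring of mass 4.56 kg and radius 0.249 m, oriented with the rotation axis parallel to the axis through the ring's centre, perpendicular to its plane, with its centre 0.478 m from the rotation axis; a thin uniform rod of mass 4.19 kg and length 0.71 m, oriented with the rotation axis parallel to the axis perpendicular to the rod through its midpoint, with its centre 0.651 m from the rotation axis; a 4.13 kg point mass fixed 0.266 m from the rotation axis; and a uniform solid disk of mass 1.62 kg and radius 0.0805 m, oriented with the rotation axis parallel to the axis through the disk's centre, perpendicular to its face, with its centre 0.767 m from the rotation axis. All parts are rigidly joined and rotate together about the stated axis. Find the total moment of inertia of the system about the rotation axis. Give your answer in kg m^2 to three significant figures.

4.53

Thin ring: I_cm = MR² = (4.56)(0.249)² = 0.28272 kg m^2; centre at d = 0.478 m, so I = I_cm + Md² gives I = 0.28272 + (4.56)(0.478)² = 1.3246 kg m^2.
Thin rod: I_cm = (1/12)ML² = (1/12)(4.19)(0.71)² = 0.17601 kg m^2; centre at d = 0.651 m, so I = I_cm + Md² gives I = 0.17601 + (4.19)(0.651)² = 1.9517 kg m^2.
Point mass: I_cm = 0; centre at d = 0.266 m, so I = I_cm + Md² gives I = 0 + (4.13)(0.266)² = 0.29222 kg m^2.
Solid disk: I_cm = (1/2)MR² = (1/2)(1.62)(0.0805)² = 0.005249 kg m^2; centre at d = 0.767 m, so I = I_cm + Md² gives I = 0.005249 + (1.62)(0.767)² = 0.95828 kg m^2.
Total I = 1.3246 + 1.9517 + 0.29222 + 0.95828 = 4.5269 kg m^2.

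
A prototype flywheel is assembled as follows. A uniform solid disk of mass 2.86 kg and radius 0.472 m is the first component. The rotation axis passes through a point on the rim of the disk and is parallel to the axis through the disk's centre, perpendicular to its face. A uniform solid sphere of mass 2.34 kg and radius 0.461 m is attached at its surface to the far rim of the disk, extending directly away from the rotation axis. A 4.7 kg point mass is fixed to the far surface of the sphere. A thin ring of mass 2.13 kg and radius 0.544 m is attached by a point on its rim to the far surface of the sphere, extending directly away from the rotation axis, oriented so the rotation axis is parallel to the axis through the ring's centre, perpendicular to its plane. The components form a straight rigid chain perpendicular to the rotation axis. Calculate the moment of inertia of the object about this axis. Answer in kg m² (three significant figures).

35.1

Solid disk: I_cm = (1/2)MR² = (1/2)(2.86)(0.472)² = 0.31858 kg m²; centre at d = 0.472 m, so the parallel axis theorem gives I = 0.31858 + (2.86)(0.472)² = 0.95574 kg m².
Solid sphere: I_cm = (2/5)MR² = (2/5)(2.34)(0.461)² = 0.19892 kg m²; centre at d = 0.472 + 0.472 + 0.461 = 1.405 m, so the parallel axis theorem gives I = 0.19892 + (2.34)(1.405)² = 4.8181 kg m².
Point mass: I_cm = 0; centre at d = 0.472 + 0.472 + 0.461 + 0.461 = 1.866 m, so the parallel axis theorem gives I = 0 + (4.7)(1.866)² = 16.365 kg m².
Thin ring: I_cm = MR² = (2.13)(0.544)² = 0.63034 kg m²; centre at d = 0.472 + 0.472 + 0.461 + 0.461 + 0.544 = 2.41 m, so the parallel axis theorem gives I = 0.63034 + (2.13)(2.41)² = 13.002 kg m².
Total I = 0.95574 + 4.8181 + 16.365 + 13.002 = 35.141 kg m².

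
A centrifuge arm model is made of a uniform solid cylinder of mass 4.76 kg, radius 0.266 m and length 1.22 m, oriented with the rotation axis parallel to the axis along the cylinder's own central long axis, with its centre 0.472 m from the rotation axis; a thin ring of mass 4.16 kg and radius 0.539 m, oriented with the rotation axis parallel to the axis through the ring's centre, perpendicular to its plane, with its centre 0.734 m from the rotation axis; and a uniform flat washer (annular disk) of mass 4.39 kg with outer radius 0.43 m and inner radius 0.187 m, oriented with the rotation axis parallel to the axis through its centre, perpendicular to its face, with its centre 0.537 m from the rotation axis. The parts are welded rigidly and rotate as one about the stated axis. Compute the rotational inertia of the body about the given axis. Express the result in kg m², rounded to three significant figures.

6.43

Solid cylinder: I_cm = (1/2)MR² = (1/2)(4.76)(0.266)² = 0.1684 kg m²; centre at d = 0.472 m, so the parallel axis theorem gives I = 0.1684 + (4.76)(0.472)² = 1.2289 kg m².
Thin ring: I_cm = MR² = (4.16)(0.539)² = 1.2086 kg m²; centre at d = 0.734 m, so the parallel axis theorem gives I = 1.2086 + (4.16)(0.734)² = 3.4498 kg m².
Annular disk: I_cm = (1/2)M(R²+r²) = (1/2)(4.39)[(0.43)² + (0.187)²] = 0.48261 kg m²; centre at d = 0.537 m, so the parallel axis theorem gives I = 0.48261 + (4.39)(0.537)² = 1.7486 kg m².
Total I = 1.2289 + 3.4498 + 1.7486 = 6.4272 kg m².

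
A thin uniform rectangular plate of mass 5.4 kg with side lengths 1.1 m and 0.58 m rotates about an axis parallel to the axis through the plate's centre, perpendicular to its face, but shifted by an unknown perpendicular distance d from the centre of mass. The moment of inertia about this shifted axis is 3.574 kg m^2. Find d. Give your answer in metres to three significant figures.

0.730

About the centre-of-mass axis, I_cm = (1/12)M(a²+b²) = (1/12)(5.4)[(1.1)² + (0.58)²] = 0.69588 kg m^2.
Parallel axis theorem: I = I_cm + Md², so Md² = 3.574 − 0.69588 = 2.8781 kg m^2.
d = √(2.8781 / 5.4) = 0.73006 m.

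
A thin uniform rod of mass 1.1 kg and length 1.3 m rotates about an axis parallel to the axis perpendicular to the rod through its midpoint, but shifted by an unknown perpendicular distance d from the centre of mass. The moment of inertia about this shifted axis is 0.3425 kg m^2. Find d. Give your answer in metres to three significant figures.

0.413

About the centre-of-mass axis, I_cm = (1/12)ML² = (1/12)(1.1)(1.3)² = 0.15492 kg m^2.
Parallel axis theorem: I = I_cm + Md², so Md² = 0.3425 − 0.15492 = 0.18758 kg m^2.
d = √(0.18758 / 1.1) = 0.41295 m.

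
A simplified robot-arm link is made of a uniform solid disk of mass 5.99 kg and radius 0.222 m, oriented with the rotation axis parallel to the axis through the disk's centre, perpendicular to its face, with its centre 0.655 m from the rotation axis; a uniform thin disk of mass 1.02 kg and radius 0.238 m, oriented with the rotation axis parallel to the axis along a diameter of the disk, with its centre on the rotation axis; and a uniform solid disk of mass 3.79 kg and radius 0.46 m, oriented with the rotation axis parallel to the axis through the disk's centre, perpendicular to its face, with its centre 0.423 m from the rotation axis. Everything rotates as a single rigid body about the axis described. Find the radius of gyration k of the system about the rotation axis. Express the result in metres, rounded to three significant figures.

0.594

Solid disk: I_cm = (1/2)MR² = (1/2)(5.99)(0.222)² = 0.14761 kg m^2; centre at d = 0.655 m, so I = I_cm + Md² gives I = 0.14761 + (5.99)(0.655)² = 2.7175 kg m^2.
Thin disk: I_cm = (1/4)MR² = (1/4)(1.02)(0.238)² = 0.014444 kg m^2; axis through the centre, so I = 0.014444 kg m^2.
Solid disk: I_cm = (1/2)MR² = (1/2)(3.79)(0.46)² = 0.40098 kg m^2; centre at d = 0.423 m, so I = I_cm + Md² gives I = 0.40098 + (3.79)(0.423)² = 1.0791 kg m^2.
Total I = 3.811 kg m^2; total mass M = 10.8 kg.
k = √(I/M) = √(3.811/10.8) = 0.59403 m.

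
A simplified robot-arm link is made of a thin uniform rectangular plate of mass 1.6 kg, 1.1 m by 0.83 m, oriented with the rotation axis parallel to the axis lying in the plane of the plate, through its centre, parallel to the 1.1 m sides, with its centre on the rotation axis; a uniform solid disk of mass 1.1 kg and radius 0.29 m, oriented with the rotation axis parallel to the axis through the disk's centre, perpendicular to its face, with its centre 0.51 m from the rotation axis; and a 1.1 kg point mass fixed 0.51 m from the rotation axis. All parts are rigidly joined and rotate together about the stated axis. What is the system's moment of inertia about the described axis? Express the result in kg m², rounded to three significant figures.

0.710

Rectangular plate: I_cm = (1/12)Mb² = (1/12)(1.6)(0.83)² = 0.091853 kg m²; axis through the centre, so I = 0.091853 kg m².
Solid disk: I_cm = (1/2)MR² = (1/2)(1.1)(0.29)² = 0.046255 kg m²; centre at d = 0.51 m, so I = I_cm + Md² gives I = 0.046255 + (1.1)(0.51)² = 0.33237 kg m².
Point mass: I_cm = 0; centre at d = 0.51 m, so I = I_cm + Md² gives I = 0 + (1.1)(0.51)² = 0.28611 kg m².
Total I = 0.091853 + 0.33237 + 0.28611 = 0.71033 kg m².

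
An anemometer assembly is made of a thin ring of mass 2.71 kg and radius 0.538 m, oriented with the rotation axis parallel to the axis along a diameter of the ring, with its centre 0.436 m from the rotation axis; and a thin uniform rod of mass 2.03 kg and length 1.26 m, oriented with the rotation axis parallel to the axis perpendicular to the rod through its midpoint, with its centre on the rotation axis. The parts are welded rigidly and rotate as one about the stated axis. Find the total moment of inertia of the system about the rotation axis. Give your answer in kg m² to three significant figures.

Thin ring: I_cm = (1/2)MR² = (1/2)(2.71)(0.538)² = 0.3922 kg m²; centre at d = 0.436 m, so I = I_cm + Md² gives I = 0.3922 + (2.71)(0.436)² = 0.90736 kg m².
Thin rod: I_cm = (1/12)ML² = (1/12)(2.03)(1.26)² = 0.26857 kg m²; axis through the centre, so I = 0.26857 kg m².
Total I = 0.90736 + 0.26857 = 1.1759 kg m².

1.18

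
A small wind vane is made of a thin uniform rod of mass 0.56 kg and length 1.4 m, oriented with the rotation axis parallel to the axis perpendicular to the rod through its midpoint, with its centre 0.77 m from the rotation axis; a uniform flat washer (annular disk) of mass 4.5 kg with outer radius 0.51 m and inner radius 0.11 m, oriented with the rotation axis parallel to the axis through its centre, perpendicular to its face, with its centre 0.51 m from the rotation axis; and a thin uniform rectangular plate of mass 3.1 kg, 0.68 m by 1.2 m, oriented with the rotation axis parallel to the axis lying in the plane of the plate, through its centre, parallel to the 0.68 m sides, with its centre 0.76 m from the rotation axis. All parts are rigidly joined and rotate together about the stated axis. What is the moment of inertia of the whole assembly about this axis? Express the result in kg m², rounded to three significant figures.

4.37

Thin rod: I_cm = (1/12)ML² = (1/12)(0.56)(1.4)² = 0.091467 kg m²; centre at d = 0.77 m, so I = I_cm + Md² gives I = 0.091467 + (0.56)(0.77)² = 0.42349 kg m².
Annular disk: I_cm = (1/2)M(R²+r²) = (1/2)(4.5)[(0.51)² + (0.11)²] = 0.61245 kg m²; centre at d = 0.51 m, so I = I_cm + Md² gives I = 0.61245 + (4.5)(0.51)² = 1.7829 kg m².
Rectangular plate: I_cm = (1/12)Mb² = (1/12)(3.1)(1.2)² = 0.372 kg m²; centre at d = 0.76 m, so I = I_cm + Md² gives I = 0.372 + (3.1)(0.76)² = 2.1626 kg m².
Total I = 0.42349 + 1.7829 + 2.1626 = 4.369 kg m².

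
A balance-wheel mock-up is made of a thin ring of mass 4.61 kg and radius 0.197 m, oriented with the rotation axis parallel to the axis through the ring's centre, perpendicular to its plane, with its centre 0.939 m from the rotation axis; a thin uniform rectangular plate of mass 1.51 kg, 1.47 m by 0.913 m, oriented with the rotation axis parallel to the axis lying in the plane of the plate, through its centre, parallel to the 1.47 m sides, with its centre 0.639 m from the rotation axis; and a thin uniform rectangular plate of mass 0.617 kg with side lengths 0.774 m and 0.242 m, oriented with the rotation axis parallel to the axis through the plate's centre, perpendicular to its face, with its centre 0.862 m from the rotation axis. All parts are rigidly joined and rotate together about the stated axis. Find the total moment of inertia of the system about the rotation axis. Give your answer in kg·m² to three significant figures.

Thin ring: I_cm = MR² = (4.61)(0.197)² = 0.17891 kg·m²; centre at d = 0.939 m, so the parallel axis theorem gives I = 0.17891 + (4.61)(0.939)² = 4.2436 kg·m².
Rectangular plate: I_cm = (1/12)Mb² = (1/12)(1.51)(0.913)² = 0.10489 kg·m²; centre at d = 0.639 m, so the parallel axis theorem gives I = 0.10489 + (1.51)(0.639)² = 0.72146 kg·m².
Rectangular plate: I_cm = (1/12)M(a²+b²) = (1/12)(0.617)[(0.774)² + (0.242)²] = 0.033814 kg·m²; centre at d = 0.862 m, so the parallel axis theorem gives I = 0.033814 + (0.617)(0.862)² = 0.49227 kg·m².
Total I = 4.2436 + 0.72146 + 0.49227 = 5.4574 kg·m².

5.46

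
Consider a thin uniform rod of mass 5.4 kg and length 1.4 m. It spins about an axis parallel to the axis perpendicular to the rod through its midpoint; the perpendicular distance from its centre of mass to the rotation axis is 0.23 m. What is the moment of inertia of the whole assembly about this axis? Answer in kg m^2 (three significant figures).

1.17

I_cm = (1/12)ML² = (1/12)(5.4)(1.4)² = 0.882 kg m^2; centre at d = 0.23 m, so the parallel axis theorem gives I = 0.882 + (5.4)(0.23)² = 1.1677 kg m^2.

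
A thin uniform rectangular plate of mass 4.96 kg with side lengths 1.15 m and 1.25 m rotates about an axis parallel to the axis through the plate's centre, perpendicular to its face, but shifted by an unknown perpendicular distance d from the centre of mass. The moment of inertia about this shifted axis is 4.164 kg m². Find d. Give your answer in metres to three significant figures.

About the centre-of-mass axis, I_cm = (1/12)M(a²+b²) = (1/12)(4.96)[(1.15)² + (1.25)²] = 1.1925 kg m².
Parallel axis theorem: I = I_cm + Md², so Md² = 4.164 − 1.1925 = 2.9715 kg m².
d = √(2.9715 / 4.96) = 0.77402 m.

0.774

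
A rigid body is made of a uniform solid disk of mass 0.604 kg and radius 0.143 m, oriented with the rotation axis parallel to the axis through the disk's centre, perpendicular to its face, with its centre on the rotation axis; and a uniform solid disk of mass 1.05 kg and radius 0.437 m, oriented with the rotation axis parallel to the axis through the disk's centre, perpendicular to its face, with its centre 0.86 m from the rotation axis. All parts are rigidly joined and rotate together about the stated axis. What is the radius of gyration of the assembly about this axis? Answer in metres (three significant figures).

Solid disk: I_cm = (1/2)MR² = (1/2)(0.604)(0.143)² = 0.0061756 kg·m²; axis through the centre, so I = 0.0061756 kg·m².
Solid disk: I_cm = (1/2)MR² = (1/2)(1.05)(0.437)² = 0.10026 kg·m²; centre at d = 0.86 m, so I = I_cm + Md² gives I = 0.10026 + (1.05)(0.86)² = 0.87684 kg·m².
Total I = 0.88301 kg·m²; total mass M = 1.654 kg.
k = √(I/M) = √(0.88301/1.654) = 0.73066 m.

0.731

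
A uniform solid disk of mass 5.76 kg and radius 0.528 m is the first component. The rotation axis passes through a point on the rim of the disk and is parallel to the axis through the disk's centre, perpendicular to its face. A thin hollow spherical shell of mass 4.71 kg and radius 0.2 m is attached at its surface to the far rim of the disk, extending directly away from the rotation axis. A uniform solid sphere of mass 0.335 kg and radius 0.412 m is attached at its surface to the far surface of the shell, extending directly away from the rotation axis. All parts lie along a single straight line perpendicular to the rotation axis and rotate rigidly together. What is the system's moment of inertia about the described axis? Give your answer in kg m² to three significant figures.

11.2

Solid disk: I_cm = (1/2)MR² = (1/2)(5.76)(0.528)² = 0.8029 kg m²; centre at d = 0.528 m, so the parallel axis theorem gives I = 0.8029 + (5.76)(0.528)² = 2.4087 kg m².
Spherical shell: I_cm = (2/3)MR² = (2/3)(4.71)(0.2)² = 0.1256 kg m²; centre at d = 0.528 + 0.528 + 0.2 = 1.256 m, so the parallel axis theorem gives I = 0.1256 + (4.71)(1.256)² = 7.5558 kg m².
Solid sphere: I_cm = (2/5)MR² = (2/5)(0.335)(0.412)² = 0.022746 kg m²; centre at d = 0.528 + 0.528 + 0.2 + 0.2 + 0.412 = 1.868 m, so the parallel axis theorem gives I = 0.022746 + (0.335)(1.868)² = 1.1917 kg m².
Total I = 2.4087 + 7.5558 + 1.1917 = 11.156 kg m².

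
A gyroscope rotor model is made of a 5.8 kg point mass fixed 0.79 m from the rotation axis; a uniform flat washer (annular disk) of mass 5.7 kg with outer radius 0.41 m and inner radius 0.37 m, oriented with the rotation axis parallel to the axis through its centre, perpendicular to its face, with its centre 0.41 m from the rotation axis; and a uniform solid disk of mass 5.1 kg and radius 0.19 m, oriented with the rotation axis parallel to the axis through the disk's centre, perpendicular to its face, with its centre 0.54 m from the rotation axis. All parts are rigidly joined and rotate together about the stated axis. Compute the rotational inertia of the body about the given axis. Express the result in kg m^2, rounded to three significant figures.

7.03

Point mass: I_cm = 0; centre at d = 0.79 m, so the parallel axis theorem gives I = 0 + (5.8)(0.79)² = 3.6198 kg m^2.
Annular disk: I_cm = (1/2)M(R²+r²) = (1/2)(5.7)[(0.41)² + (0.37)²] = 0.86925 kg m^2; centre at d = 0.41 m, so the parallel axis theorem gives I = 0.86925 + (5.7)(0.41)² = 1.8274 kg m^2.
Solid disk: I_cm = (1/2)MR² = (1/2)(5.1)(0.19)² = 0.092055 kg m^2; centre at d = 0.54 m, so the parallel axis theorem gives I = 0.092055 + (5.1)(0.54)² = 1.5792 kg m^2.
Total I = 3.6198 + 1.8274 + 1.5792 = 7.0264 kg m^2.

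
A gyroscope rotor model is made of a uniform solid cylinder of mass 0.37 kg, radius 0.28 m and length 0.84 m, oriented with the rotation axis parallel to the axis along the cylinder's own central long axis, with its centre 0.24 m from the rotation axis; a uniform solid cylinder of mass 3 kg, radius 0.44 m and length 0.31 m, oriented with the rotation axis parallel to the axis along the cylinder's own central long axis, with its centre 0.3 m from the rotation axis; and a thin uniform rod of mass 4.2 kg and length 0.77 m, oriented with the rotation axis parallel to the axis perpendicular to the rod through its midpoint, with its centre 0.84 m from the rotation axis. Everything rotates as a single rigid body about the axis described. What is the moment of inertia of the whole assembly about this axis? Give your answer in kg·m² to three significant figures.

3.77

Solid cylinder: I_cm = (1/2)MR² = (1/2)(0.37)(0.28)² = 0.014504 kg·m²; centre at d = 0.24 m, so I = I_cm + Md² gives I = 0.014504 + (0.37)(0.24)² = 0.035816 kg·m².
Solid cylinder: I_cm = (1/2)MR² = (1/2)(3)(0.44)² = 0.2904 kg·m²; centre at d = 0.3 m, so I = I_cm + Md² gives I = 0.2904 + (3)(0.3)² = 0.5604 kg·m².
Thin rod: I_cm = (1/12)ML² = (1/12)(4.2)(0.77)² = 0.20751 kg·m²; centre at d = 0.84 m, so I = I_cm + Md² gives I = 0.20751 + (4.2)(0.84)² = 3.171 kg·m².
Total I = 0.035816 + 0.5604 + 3.171 = 3.7673 kg·m².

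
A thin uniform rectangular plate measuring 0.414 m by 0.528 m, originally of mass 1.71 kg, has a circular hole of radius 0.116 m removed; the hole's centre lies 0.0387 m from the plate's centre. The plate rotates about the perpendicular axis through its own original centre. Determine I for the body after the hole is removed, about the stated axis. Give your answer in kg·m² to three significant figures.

0.0614

Unpierced body about its centre: I₀ = (1/12)M(a²+b²) = (1/12)(1.71)[(0.414)² + (0.528)²] = 0.064151 kg·m².
The removed disk has mass m = M·πr²/(ab) = (1.71)·π(0.116)²/(0.414·0.528) = 0.3307 kg (same uniform areal density).
Its moment of inertia about the rotation axis (parallel-axis theorem): I_hole = (1/2)mr² + md² = (1/2)(0.3307)(0.116)² + (0.3307)(0.0387)² = 0.0027202 kg·m².
Treating the hole as negative mass, I = I₀ − I_hole = 0.064151 − 0.0027202 = 0.06143 kg·m².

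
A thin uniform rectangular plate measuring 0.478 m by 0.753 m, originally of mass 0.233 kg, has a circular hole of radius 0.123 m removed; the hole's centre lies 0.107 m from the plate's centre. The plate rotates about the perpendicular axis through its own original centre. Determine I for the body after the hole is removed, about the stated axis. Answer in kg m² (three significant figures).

0.0149

Unpierced body about its centre: I₀ = (1/12)M(a²+b²) = (1/12)(0.233)[(0.478)² + (0.753)²] = 0.015446 kg m².
The removed disk has mass m = M·πr²/(ab) = (0.233)·π(0.123)²/(0.478·0.753) = 0.030768 kg (same uniform areal density).
Its moment of inertia about the rotation axis (parallel-axis theorem): I_hole = (1/2)mr² + md² = (1/2)(0.030768)(0.123)² + (0.030768)(0.107)² = 0.000585 kg m².
Treating the hole as negative mass, I = I₀ − I_hole = 0.015446 − 0.000585 = 0.014861 kg m².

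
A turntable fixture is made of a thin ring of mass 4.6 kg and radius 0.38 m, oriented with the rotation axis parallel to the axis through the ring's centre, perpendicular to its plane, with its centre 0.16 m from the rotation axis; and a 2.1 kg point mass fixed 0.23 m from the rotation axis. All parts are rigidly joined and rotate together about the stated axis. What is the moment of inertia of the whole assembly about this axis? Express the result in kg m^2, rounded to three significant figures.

0.893

Thin ring: I_cm = MR² = (4.6)(0.38)² = 0.66424 kg m^2; centre at d = 0.16 m, so the parallel axis theorem gives I = 0.66424 + (4.6)(0.16)² = 0.782 kg m^2.
Point mass: I_cm = 0; centre at d = 0.23 m, so the parallel axis theorem gives I = 0 + (2.1)(0.23)² = 0.11109 kg m^2.
Total I = 0.782 + 0.11109 = 0.89309 kg m^2.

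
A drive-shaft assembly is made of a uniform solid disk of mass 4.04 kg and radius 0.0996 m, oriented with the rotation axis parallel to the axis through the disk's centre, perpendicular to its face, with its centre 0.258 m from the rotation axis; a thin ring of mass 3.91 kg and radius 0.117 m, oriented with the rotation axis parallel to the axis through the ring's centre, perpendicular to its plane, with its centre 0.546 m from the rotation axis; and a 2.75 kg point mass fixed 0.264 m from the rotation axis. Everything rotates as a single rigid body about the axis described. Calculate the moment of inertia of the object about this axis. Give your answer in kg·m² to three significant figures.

Solid disk: I_cm = (1/2)MR² = (1/2)(4.04)(0.0996)² = 0.020039 kg·m²; centre at d = 0.258 m, so the parallel axis theorem gives I = 0.020039 + (4.04)(0.258)² = 0.28896 kg·m².
Thin ring: I_cm = MR² = (3.91)(0.117)² = 0.053524 kg·m²; centre at d = 0.546 m, so the parallel axis theorem gives I = 0.053524 + (3.91)(0.546)² = 1.2192 kg·m².
Point mass: I_cm = 0; centre at d = 0.264 m, so the parallel axis theorem gives I = 0 + (2.75)(0.264)² = 0.19166 kg·m².
Total I = 0.28896 + 1.2192 + 0.19166 = 1.6998 kg·m².

1.70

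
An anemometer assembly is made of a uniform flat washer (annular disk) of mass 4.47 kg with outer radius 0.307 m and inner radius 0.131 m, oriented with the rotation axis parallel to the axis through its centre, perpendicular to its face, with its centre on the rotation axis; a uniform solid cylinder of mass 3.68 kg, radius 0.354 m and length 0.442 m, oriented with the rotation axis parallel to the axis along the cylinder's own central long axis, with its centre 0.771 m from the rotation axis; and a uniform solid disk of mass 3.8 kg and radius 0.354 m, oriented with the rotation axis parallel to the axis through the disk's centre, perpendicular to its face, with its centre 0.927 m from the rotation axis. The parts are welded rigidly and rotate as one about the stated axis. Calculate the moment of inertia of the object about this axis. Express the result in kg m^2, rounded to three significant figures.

Annular disk: I_cm = (1/2)M(R²+r²) = (1/2)(4.47)[(0.307)² + (0.131)²] = 0.249 kg m^2; axis through the centre, so I = 0.249 kg m^2.
Solid cylinder: I_cm = (1/2)MR² = (1/2)(3.68)(0.354)² = 0.23058 kg m^2; centre at d = 0.771 m, so I = I_cm + Md² gives I = 0.23058 + (3.68)(0.771)² = 2.4181 kg m^2.
Solid disk: I_cm = (1/2)MR² = (1/2)(3.8)(0.354)² = 0.2381 kg m^2; centre at d = 0.927 m, so I = I_cm + Md² gives I = 0.2381 + (3.8)(0.927)² = 3.5036 kg m^2.
Total I = 0.249 + 2.4181 + 3.5036 = 6.1707 kg m^2.

6.17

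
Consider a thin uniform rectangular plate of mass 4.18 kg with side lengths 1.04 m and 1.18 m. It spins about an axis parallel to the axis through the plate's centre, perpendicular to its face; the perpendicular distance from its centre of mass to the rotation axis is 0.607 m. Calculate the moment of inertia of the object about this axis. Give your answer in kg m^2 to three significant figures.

2.40

I_cm = (1/12)M(a²+b²) = (1/12)(4.18)[(1.04)² + (1.18)²] = 0.86178 kg m^2; centre at d = 0.607 m, so the parallel axis theorem gives I = 0.86178 + (4.18)(0.607)² = 2.4019 kg m^2.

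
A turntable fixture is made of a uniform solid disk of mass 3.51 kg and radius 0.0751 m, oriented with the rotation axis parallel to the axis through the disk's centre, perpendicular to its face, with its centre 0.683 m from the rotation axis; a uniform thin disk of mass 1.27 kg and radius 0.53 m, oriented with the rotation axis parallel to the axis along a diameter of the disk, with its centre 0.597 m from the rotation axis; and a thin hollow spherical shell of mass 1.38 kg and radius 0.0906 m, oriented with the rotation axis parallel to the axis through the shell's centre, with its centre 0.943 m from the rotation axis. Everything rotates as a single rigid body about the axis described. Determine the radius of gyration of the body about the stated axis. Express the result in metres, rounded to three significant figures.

Solid disk: I_cm = (1/2)MR² = (1/2)(3.51)(0.0751)² = 0.0098982 kg m²; centre at d = 0.683 m, so I = I_cm + Md² gives I = 0.0098982 + (3.51)(0.683)² = 1.6473 kg m².
Thin disk: I_cm = (1/4)MR² = (1/4)(1.27)(0.53)² = 0.089186 kg m²; centre at d = 0.597 m, so I = I_cm + Md² gives I = 0.089186 + (1.27)(0.597)² = 0.54183 kg m².
Spherical shell: I_cm = (2/3)MR² = (2/3)(1.38)(0.0906)² = 0.0075517 kg m²; centre at d = 0.943 m, so I = I_cm + Md² gives I = 0.0075517 + (1.38)(0.943)² = 1.2347 kg m².
Total I = 3.4238 kg m²; total mass M = 6.16 kg.
k = √(I/M) = √(3.4238/6.16) = 0.74553 m.

0.746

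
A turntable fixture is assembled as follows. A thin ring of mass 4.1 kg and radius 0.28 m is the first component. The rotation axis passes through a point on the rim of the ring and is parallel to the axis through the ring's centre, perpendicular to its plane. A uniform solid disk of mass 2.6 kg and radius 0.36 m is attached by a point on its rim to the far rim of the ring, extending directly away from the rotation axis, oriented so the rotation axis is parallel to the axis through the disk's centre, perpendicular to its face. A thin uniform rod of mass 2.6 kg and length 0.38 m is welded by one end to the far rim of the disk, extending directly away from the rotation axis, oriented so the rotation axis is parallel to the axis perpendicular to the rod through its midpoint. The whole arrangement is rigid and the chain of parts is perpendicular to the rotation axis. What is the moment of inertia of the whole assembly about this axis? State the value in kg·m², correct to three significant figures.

Thin ring: I_cm = MR² = (4.1)(0.28)² = 0.32144 kg·m²; centre at d = 0.28 m, so the parallel axis theorem gives I = 0.32144 + (4.1)(0.28)² = 0.64288 kg·m².
Solid disk: I_cm = (1/2)MR² = (1/2)(2.6)(0.36)² = 0.16848 kg·m²; centre at d = 0.28 + 0.28 + 0.36 = 0.92 m, so the parallel axis theorem gives I = 0.16848 + (2.6)(0.92)² = 2.3691 kg·m².
Thin rod: I_cm = (1/12)ML² = (1/12)(2.6)(0.38)² = 0.031287 kg·m²; centre at d = 0.28 + 0.28 + 0.36 + 0.36 + 0.19 = 1.47 m, so the parallel axis theorem gives I = 0.031287 + (2.6)(1.47)² = 5.6496 kg·m².
Total I = 0.64288 + 2.3691 + 5.6496 = 8.6616 kg·m².

8.66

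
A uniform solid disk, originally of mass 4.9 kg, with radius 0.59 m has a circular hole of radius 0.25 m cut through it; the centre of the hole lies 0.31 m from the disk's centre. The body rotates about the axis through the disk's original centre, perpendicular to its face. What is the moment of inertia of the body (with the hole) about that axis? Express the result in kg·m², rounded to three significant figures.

Unpierced body about its centre: I₀ = (1/2)MR² = (1/2)(4.9)(0.59)² = 0.85284 kg·m².
The removed disk has mass m = M·(r/R)² = (4.9)(0.25/0.59)² = 0.87978 kg (same uniform areal density).
Its moment of inertia about the rotation axis (parallel-axis theorem): I_hole = (1/2)mr² + md² = (1/2)(0.87978)(0.25)² + (0.87978)(0.31)² = 0.11204 kg·m².
Treating the hole as negative mass, I = I₀ − I_hole = 0.85284 − 0.11204 = 0.74081 kg·m².

0.741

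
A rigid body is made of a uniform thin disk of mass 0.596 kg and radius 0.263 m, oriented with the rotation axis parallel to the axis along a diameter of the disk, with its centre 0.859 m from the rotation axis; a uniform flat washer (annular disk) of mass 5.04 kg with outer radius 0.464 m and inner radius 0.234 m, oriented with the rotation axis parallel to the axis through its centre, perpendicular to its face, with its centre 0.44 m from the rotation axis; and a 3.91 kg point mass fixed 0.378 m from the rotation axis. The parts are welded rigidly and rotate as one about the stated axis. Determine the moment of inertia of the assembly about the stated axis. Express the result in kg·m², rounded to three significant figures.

Thin disk: I_cm = (1/4)MR² = (1/4)(0.596)(0.263)² = 0.010306 kg·m²; centre at d = 0.859 m, so the parallel axis theorem gives I = 0.010306 + (0.596)(0.859)² = 0.45008 kg·m².
Annular disk: I_cm = (1/2)M(R²+r²) = (1/2)(5.04)[(0.464)² + (0.234)²] = 0.68053 kg·m²; centre at d = 0.44 m, so the parallel axis theorem gives I = 0.68053 + (5.04)(0.44)² = 1.6563 kg·m².
Point mass: I_cm = 0; centre at d = 0.378 m, so the parallel axis theorem gives I = 0 + (3.91)(0.378)² = 0.55868 kg·m².
Total I = 0.45008 + 1.6563 + 0.55868 = 2.665 kg·m².

2.67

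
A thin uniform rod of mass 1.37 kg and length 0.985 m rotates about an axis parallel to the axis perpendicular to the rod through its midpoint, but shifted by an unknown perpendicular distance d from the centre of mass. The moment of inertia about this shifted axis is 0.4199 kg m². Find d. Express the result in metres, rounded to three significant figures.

About the centre-of-mass axis, I_cm = (1/12)ML² = (1/12)(1.37)(0.985)² = 0.11077 kg m².
Parallel axis theorem: I = I_cm + Md², so Md² = 0.4199 − 0.11077 = 0.30913 kg m².
d = √(0.30913 / 1.37) = 0.47502 m.

0.475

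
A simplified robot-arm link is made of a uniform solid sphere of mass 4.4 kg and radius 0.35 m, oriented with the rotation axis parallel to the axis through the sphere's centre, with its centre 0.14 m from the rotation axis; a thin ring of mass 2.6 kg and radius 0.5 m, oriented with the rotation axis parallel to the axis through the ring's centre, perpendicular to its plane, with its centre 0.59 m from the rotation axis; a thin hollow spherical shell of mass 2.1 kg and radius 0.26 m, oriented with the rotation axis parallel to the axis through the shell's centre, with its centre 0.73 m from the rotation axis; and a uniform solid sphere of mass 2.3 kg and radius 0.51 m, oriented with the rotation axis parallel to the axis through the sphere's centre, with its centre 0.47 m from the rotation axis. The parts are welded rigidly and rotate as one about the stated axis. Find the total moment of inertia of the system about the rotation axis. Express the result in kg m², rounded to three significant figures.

Solid sphere: I_cm = (2/5)MR² = (2/5)(4.4)(0.35)² = 0.2156 kg m²; centre at d = 0.14 m, so the parallel axis theorem gives I = 0.2156 + (4.4)(0.14)² = 0.30184 kg m².
Thin ring: I_cm = MR² = (2.6)(0.5)² = 0.65 kg m²; centre at d = 0.59 m, so the parallel axis theorem gives I = 0.65 + (2.6)(0.59)² = 1.5551 kg m².
Spherical shell: I_cm = (2/3)MR² = (2/3)(2.1)(0.26)² = 0.09464 kg m²; centre at d = 0.73 m, so the parallel axis theorem gives I = 0.09464 + (2.1)(0.73)² = 1.2137 kg m².
Solid sphere: I_cm = (2/5)MR² = (2/5)(2.3)(0.51)² = 0.23929 kg m²; centre at d = 0.47 m, so the parallel axis theorem gives I = 0.23929 + (2.3)(0.47)² = 0.74736 kg m².
Total I = 0.30184 + 1.5551 + 1.2137 + 0.74736 = 3.818 kg m².

3.82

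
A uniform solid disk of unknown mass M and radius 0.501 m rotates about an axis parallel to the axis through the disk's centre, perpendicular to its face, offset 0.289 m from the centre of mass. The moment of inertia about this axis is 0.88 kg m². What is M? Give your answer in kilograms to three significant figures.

4.21

I = I_cm + Md² = (1/2)MR² + Md² = M·[0.5·(0.501)² + (0.289)²] = M·0.20902.
So M = 0.88 / 0.20902 = 4.2101 kg.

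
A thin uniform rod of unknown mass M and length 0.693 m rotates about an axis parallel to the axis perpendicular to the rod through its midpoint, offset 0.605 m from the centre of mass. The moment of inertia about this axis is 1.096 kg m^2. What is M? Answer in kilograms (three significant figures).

I = I_cm + Md² = (1/12)ML² + Md² = M·[0.0833333·(0.693)² + (0.605)²] = M·0.40605.
So M = 1.096 / 0.40605 = 2.6992 kg.

2.70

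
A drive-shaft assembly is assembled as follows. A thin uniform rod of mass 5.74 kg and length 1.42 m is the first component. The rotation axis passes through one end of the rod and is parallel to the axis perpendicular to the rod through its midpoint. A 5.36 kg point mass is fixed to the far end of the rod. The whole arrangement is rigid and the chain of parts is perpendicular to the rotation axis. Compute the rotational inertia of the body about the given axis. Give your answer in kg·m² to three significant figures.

14.7

Thin rod: I_cm = (1/12)ML² = (1/12)(5.74)(1.42)² = 0.96451 kg·m²; centre at d = 0.71 m, so I = I_cm + Md² gives I = 0.96451 + (5.74)(0.71)² = 3.858 kg·m².
Point mass: I_cm = 0; centre at d = 0.71 + 0.71 = 1.42 m, so I = I_cm + Md² gives I = 0 + (5.36)(1.42)² = 10.808 kg·m².
Total I = 3.858 + 10.808 = 14.666 kg·m².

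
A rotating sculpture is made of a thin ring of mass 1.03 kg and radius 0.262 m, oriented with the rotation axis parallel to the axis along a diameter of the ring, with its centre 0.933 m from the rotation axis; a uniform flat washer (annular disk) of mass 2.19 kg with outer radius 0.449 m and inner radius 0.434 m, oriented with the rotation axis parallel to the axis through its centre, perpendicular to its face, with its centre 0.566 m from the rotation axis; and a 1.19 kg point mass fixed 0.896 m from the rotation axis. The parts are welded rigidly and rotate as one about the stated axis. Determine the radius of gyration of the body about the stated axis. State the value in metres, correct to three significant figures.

0.827

Thin ring: I_cm = (1/2)MR² = (1/2)(1.03)(0.262)² = 0.035352 kg m^2; centre at d = 0.933 m, so the parallel axis theorem gives I = 0.035352 + (1.03)(0.933)² = 0.93196 kg m^2.
Annular disk: I_cm = (1/2)M(R²+r²) = (1/2)(2.19)[(0.449)² + (0.434)²] = 0.427 kg m^2; centre at d = 0.566 m, so the parallel axis theorem gives I = 0.427 + (2.19)(0.566)² = 1.1286 kg m^2.
Point mass: I_cm = 0; centre at d = 0.896 m, so the parallel axis theorem gives I = 0 + (1.19)(0.896)² = 0.95535 kg m^2.
Total I = 3.0159 kg m^2; total mass M = 4.41 kg.
k = √(I/M) = √(3.0159/4.41) = 0.82697 m.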